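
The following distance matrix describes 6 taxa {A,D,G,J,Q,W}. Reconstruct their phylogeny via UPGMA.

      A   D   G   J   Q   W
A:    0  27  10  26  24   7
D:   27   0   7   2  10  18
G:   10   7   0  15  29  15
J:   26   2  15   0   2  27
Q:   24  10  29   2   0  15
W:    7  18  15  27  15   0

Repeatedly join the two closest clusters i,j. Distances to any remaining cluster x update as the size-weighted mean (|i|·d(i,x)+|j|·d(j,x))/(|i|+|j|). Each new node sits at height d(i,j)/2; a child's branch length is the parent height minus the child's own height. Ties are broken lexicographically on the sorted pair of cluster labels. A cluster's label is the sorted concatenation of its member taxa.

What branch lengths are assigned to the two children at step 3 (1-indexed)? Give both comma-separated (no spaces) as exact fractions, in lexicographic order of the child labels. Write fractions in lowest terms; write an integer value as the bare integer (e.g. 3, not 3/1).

iteration 1: select D,J (d=2); attach at lengths (1, 1); label the merged cluster DJ
  updated: d(A,DJ)=53/2, d(DJ,G)=11, d(DJ,Q)=6, d(DJ,W)=45/2
iteration 2: select DJ,Q (d=6); attach at lengths (2, 3); label the merged cluster DJQ
  updated: d(A,DJQ)=77/3, d(DJQ,G)=17, d(DJQ,W)=20
iteration 3: select A,W (d=7); attach at lengths (7/2, 7/2); label the merged cluster AW
  updated: d(AW,DJQ)=137/6, d(AW,G)=25/2
iteration 4: select AW,G (d=25/2); attach at lengths (11/4, 25/4); label the merged cluster AGW
  updated: d(AGW,DJQ)=188/9
iteration 5: select AGW,DJQ (d=188/9); attach at lengths (151/36, 67/9); label the merged cluster ADGJQW
final tree: (((A:7/2,W:7/2):11/4,G:25/4):151/36,((D:1,J:1):2,Q:3):67/9)
total length: 1247/36

7/2,7/2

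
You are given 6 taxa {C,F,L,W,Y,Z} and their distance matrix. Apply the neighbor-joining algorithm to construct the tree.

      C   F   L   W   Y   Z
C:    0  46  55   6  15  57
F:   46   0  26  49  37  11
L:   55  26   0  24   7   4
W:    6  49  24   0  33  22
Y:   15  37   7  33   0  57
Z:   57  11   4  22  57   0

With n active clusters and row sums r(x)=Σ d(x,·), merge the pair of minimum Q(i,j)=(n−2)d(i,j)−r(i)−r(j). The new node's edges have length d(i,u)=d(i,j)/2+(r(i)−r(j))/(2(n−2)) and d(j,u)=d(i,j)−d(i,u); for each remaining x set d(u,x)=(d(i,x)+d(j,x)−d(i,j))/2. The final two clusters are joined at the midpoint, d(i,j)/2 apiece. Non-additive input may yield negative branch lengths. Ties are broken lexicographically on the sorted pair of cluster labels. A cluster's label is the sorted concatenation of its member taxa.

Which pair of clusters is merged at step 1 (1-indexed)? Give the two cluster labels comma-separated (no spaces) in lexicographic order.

C,W

1. join C+W (d=6, Q=-289) ⇒ CW; edges |C|=69/8, |W|=-21/8
  updated: d(CW,F)=89/2, d(CW,L)=73/2, d(CW,Y)=21, d(CW,Z)=73/2
2. join CW+Y (d=21, Q=-395/2) ⇒ CWY; edges |CW|=53/4, |Y|=31/4
  updated: d(CWY,F)=121/4, d(CWY,L)=45/4, d(CWY,Z)=145/4
3. join CWY+L (d=45/4, Q=-193/2) ⇒ CLWY; edges |CWY|=59/4, |L|=-7/2
  updated: d(CLWY,F)=45/2, d(CLWY,Z)=29/2
4. join CLWY+F (d=45/2, Q=-48) ⇒ CFLWY; edges |CLWY|=13, |F|=19/2
  updated: d(CFLWY,Z)=3/2
5. join CFLWY+Z (d=3/2) ⇒ CFLWYZ; edges |CFLWY|=3/4, |Z|=3/4
final tree: (((((C:69/8,W:-21/8):53/4,Y:31/4):59/4,L:-7/2):13,F:19/2):3/4,Z:3/4)
total length: 249/4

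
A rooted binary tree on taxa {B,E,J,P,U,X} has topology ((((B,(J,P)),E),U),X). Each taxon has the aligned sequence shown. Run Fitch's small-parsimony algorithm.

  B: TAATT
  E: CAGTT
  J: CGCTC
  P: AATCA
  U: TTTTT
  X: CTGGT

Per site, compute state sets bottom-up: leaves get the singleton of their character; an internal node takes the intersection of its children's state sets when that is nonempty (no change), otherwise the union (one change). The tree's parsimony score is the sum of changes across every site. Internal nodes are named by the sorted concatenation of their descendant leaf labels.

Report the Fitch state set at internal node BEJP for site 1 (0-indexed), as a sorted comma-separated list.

A

JP@0: {C} ∪ {A} = {A,C} (union, +1)
BJP@0: {T} ∪ {A,C} = {A,C,T} (union, +1)
BEJP@0: {A,C,T} ∩ {C} = {C} (intersection, +0)
BEJPU@0: {C} ∪ {T} = {C,T} (union, +1)
BEJPUX@0: {C,T} ∩ {C} = {C} (intersection, +0)
JP@1: {G} ∪ {A} = {A,G} (union, +1)
BJP@1: {A} ∩ {A,G} = {A} (intersection, +0)
BEJP@1: {A} ∩ {A} = {A} (intersection, +0)
BEJPU@1: {A} ∪ {T} = {A,T} (union, +1)
BEJPUX@1: {A,T} ∩ {T} = {T} (intersection, +0)
JP@2: {C} ∪ {T} = {C,T} (union, +1)
BJP@2: {A} ∪ {C,T} = {A,C,T} (union, +1)
BEJP@2: {A,C,T} ∪ {G} = {A,C,G,T} (union, +1)
BEJPU@2: {A,C,G,T} ∩ {T} = {T} (intersection, +0)
BEJPUX@2: {T} ∪ {G} = {G,T} (union, +1)
JP@3: {T} ∪ {C} = {C,T} (union, +1)
BJP@3: {T} ∩ {C,T} = {T} (intersection, +0)
BEJP@3: {T} ∩ {T} = {T} (intersection, +0)
BEJPU@3: {T} ∩ {T} = {T} (intersection, +0)
BEJPUX@3: {T} ∪ {G} = {G,T} (union, +1)
JP@4: {C} ∪ {A} = {A,C} (union, +1)
BJP@4: {T} ∪ {A,C} = {A,C,T} (union, +1)
BEJP@4: {A,C,T} ∩ {T} = {T} (intersection, +0)
BEJPU@4: {T} ∩ {T} = {T} (intersection, +0)
BEJPUX@4: {T} ∩ {T} = {T} (intersection, +0)
per-site changes: [3, 2, 4, 2, 2]; total = 13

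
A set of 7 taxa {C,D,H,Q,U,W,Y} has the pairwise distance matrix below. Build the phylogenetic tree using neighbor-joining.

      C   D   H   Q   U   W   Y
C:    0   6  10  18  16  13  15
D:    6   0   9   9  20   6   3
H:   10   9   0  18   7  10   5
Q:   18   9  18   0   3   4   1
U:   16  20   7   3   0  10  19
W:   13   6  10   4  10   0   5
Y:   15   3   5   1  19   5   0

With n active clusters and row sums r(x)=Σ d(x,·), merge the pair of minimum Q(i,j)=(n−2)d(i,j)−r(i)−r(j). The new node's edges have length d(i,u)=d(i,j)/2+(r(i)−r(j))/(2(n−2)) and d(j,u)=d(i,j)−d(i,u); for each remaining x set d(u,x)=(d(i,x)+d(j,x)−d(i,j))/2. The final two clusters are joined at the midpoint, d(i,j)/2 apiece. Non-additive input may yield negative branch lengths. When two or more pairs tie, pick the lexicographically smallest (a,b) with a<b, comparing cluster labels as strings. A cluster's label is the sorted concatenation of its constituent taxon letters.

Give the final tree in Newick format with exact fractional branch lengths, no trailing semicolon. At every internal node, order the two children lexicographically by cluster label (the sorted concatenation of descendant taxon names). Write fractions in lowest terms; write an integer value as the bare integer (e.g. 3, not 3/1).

1. join Q+U (d=3, Q=-113) ⇒ QU; edges |Q|=-7/10, |U|=37/10
  updated: d(C,QU)=31/2, d(D,QU)=13, d(H,QU)=11, d(QU,W)=11/2, d(QU,Y)=17/2
2. join C+D (d=6, Q=-145/2) ⇒ CD; edges |C|=93/16, |D|=3/16
  updated: d(CD,H)=13/2, d(CD,QU)=45/4, d(CD,W)=13/2, d(CD,Y)=6
3. join QU+W (d=11/2, Q=-187/4) ⇒ QUW; edges |QU|=103/24, |W|=29/24
  updated: d(CD,QUW)=49/8, d(H,QUW)=31/4, d(QUW,Y)=4
4. join CD+H (d=13/2, Q=-199/8) ⇒ CDH; edges |CD|=99/32, |H|=109/32
  updated: d(CDH,QUW)=59/16, d(CDH,Y)=9/4
5. join CDH+QUW (d=59/16, Q=-159/16) ⇒ CDHQUW; edges |CDH|=31/32, |QUW|=87/32
  updated: d(CDHQUW,Y)=41/32
6. join CDHQUW+Y (d=41/32) ⇒ CDHQUWY; edges |CDHQUW|=41/64, |Y|=41/64
final tree: ((((C:93/16,D:3/16):99/32,H:109/32):31/32,((Q:-7/10,U:37/10):103/24,W:29/24):87/32):41/64,Y:41/64)
total length: 831/32

((((C:93/16,D:3/16):99/32,H:109/32):31/32,((Q:-7/10,U:37/10):103/24,W:29/24):87/32):41/64,Y:41/64)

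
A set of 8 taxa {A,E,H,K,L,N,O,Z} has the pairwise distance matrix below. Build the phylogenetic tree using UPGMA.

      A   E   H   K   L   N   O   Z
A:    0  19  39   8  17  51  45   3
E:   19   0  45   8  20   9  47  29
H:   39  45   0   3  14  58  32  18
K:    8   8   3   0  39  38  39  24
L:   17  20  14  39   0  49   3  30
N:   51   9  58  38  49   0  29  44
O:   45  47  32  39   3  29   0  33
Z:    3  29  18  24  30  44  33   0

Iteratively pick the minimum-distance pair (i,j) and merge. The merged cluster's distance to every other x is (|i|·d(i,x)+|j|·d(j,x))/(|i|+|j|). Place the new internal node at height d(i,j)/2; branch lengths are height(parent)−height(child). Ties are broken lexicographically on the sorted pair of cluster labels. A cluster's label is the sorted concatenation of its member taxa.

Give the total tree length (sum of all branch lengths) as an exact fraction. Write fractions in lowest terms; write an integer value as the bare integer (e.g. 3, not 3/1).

step 1: merge (A,Z) at d=3; branch lengths A→3/2, Z→3/2; new cluster AZ
  updated: d(AZ,E)=24, d(AZ,H)=57/2, d(AZ,K)=16, d(AZ,L)=47/2, d(AZ,N)=95/2, d(AZ,O)=39
step 2: merge (H,K) at d=3; branch lengths H→3/2, K→3/2; new cluster HK
  updated: d(AZ,HK)=89/4, d(E,HK)=53/2, d(HK,L)=53/2, d(HK,N)=48, d(HK,O)=71/2
step 3: merge (L,O) at d=3; branch lengths L→3/2, O→3/2; new cluster LO
  updated: d(AZ,LO)=125/4, d(E,LO)=67/2, d(HK,LO)=31, d(LO,N)=39
step 4: merge (E,N) at d=9; branch lengths E→9/2, N→9/2; new cluster EN
  updated: d(AZ,EN)=143/4, d(EN,HK)=149/4, d(EN,LO)=145/4
step 5: merge (AZ,HK) at d=89/4; branch lengths AZ→77/8, HK→77/8; new cluster AHKZ
  updated: d(AHKZ,EN)=73/2, d(AHKZ,LO)=249/8
step 6: merge (AHKZ,LO) at d=249/8; branch lengths AHKZ→71/16, LO→225/16; new cluster AHKLOZ
  updated: d(AHKLOZ,EN)=437/12
step 7: merge (AHKLOZ,EN) at d=437/12; branch lengths AHKLOZ→127/48, EN→329/24; new cluster AEHKLNOZ
final tree: ((((A:3/2,Z:3/2):77/8,(H:3/2,K:3/2):77/8):71/16,(L:3/2,O:3/2):225/16):127/48,(E:9/2,N:9/2):329/24)
total length: 3461/48

3461/48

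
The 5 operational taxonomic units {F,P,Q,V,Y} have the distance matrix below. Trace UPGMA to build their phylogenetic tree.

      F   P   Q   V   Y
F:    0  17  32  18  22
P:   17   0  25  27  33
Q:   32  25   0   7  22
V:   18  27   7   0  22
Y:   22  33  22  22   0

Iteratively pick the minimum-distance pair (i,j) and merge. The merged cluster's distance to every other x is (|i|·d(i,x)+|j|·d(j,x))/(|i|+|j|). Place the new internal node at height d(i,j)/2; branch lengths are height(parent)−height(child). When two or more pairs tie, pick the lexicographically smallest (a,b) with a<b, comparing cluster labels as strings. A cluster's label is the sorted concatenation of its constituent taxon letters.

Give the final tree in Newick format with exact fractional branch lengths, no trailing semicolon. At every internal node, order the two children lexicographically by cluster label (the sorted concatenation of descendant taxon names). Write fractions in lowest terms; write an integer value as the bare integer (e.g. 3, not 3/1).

step 1: merge (Q,V) at d=7; branch lengths Q→7/2, V→7/2; new cluster QV
  updated: d(F,QV)=25, d(P,QV)=26, d(QV,Y)=22
step 2: merge (F,P) at d=17; branch lengths F→17/2, P→17/2; new cluster FP
  updated: d(FP,QV)=51/2, d(FP,Y)=55/2
step 3: merge (QV,Y) at d=22; branch lengths QV→15/2, Y→11; new cluster QVY
  updated: d(FP,QVY)=157/6
step 4: merge (FP,QVY) at d=157/6; branch lengths FP→55/12, QVY→25/12; new cluster FPQVY
final tree: ((F:17/2,P:17/2):55/12,((Q:7/2,V:7/2):15/2,Y:11):25/12)
total length: 295/6

((F:17/2,P:17/2):55/12,((Q:7/2,V:7/2):15/2,Y:11):25/12)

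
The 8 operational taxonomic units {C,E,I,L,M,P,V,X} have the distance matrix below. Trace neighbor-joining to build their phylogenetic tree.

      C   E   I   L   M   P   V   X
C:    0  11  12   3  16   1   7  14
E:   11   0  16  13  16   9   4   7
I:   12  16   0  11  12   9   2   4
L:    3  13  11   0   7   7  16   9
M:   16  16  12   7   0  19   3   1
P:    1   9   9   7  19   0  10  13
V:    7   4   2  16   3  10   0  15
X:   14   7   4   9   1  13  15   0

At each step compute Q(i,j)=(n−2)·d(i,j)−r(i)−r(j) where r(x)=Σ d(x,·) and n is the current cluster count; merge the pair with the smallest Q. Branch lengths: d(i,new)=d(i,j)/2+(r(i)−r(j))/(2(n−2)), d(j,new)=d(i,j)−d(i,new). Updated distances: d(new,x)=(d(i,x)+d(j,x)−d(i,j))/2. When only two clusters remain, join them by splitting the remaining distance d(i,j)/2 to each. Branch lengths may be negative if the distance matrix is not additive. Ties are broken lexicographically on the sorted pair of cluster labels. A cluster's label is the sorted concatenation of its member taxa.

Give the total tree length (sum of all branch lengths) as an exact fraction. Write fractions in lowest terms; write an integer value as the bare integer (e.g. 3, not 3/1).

207/8

1. join M+X (d=1, Q=-131) ⇒ MX; edges |M|=17/12, |X|=-5/12
  updated: d(C,MX)=29/2, d(E,MX)=11, d(I,MX)=15/2, d(L,MX)=15/2, d(MX,P)=31/2, d(MX,V)=17/2
2. join C+P (d=1, Q=-95) ⇒ CP; edges |C|=1/5, |P|=4/5
  updated: d(CP,E)=19/2, d(CP,I)=10, d(CP,L)=9/2, d(CP,MX)=29/2, d(CP,V)=8
3. join CP+L (d=9/2, Q=-161/2) ⇒ CLP; edges |CP|=25/16, |L|=47/16
  updated: d(CLP,E)=9, d(CLP,I)=33/4, d(CLP,MX)=35/4, d(CLP,V)=39/4
4. join E+V (d=4, Q=-209/4) ⇒ EV; edges |E|=37/8, |V|=-5/8
  updated: d(CLP,EV)=59/8, d(EV,I)=7, d(EV,MX)=31/4
5. join CLP+EV (d=59/8, Q=-127/4) ⇒ CELPV; edges |CLP|=17/4, |EV|=25/8
  updated: d(CELPV,I)=63/16, d(CELPV,MX)=73/16
6. join CELPV+I (d=63/16, Q=-16) ⇒ CEILPV; edges |CELPV|=1/2, |I|=55/16
  updated: d(CEILPV,MX)=65/16
7. join CEILPV+MX (d=65/16) ⇒ CEILMPVX; edges |CEILPV|=65/32, |MX|=65/32
final tree: (((((C:1/5,P:4/5):25/16,L:47/16):17/4,(E:37/8,V:-5/8):25/8):1/2,I:55/16):65/32,(M:17/12,X:-5/12):65/32)
total length: 207/8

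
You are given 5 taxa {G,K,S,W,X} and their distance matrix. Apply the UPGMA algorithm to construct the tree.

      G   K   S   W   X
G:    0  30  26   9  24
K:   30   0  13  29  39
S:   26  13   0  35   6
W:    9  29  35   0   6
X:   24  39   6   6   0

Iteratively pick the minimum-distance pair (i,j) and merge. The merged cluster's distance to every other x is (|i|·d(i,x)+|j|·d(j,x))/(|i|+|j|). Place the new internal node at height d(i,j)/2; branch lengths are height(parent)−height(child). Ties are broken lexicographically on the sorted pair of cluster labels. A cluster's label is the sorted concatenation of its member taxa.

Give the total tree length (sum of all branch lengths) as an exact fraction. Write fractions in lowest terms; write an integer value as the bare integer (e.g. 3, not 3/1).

373/8

step 1: merge (S,X) at d=6; branch lengths S→3, X→3; new cluster SX
  updated: d(G,SX)=25, d(K,SX)=26, d(SX,W)=41/2
step 2: merge (G,W) at d=9; branch lengths G→9/2, W→9/2; new cluster GW
  updated: d(GW,K)=59/2, d(GW,SX)=91/4
step 3: merge (GW,SX) at d=91/4; branch lengths GW→55/8, SX→67/8; new cluster GSWX
  updated: d(GSWX,K)=111/4
step 4: merge (GSWX,K) at d=111/4; branch lengths GSWX→5/2, K→111/8; new cluster GKSWX
final tree: (((G:9/2,W:9/2):55/8,(S:3,X:3):67/8):5/2,K:111/8)
total length: 373/8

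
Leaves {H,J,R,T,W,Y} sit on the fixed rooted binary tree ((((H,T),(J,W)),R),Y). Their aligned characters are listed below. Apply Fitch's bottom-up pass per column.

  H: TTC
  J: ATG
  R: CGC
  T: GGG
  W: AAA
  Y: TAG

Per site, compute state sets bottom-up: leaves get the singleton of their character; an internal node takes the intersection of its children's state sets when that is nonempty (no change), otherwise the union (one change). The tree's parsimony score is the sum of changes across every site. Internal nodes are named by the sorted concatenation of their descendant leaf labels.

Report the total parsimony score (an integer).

10

HT@0: {T} ∪ {G} = {G,T} (union, +1)
JW@0: {A} ∩ {A} = {A} (intersection, +0)
HJTW@0: {G,T} ∪ {A} = {A,G,T} (union, +1)
HJRTW@0: {A,G,T} ∪ {C} = {A,C,G,T} (union, +1)
HJRTWY@0: {A,C,G,T} ∩ {T} = {T} (intersection, +0)
HT@1: {T} ∪ {G} = {G,T} (union, +1)
JW@1: {T} ∪ {A} = {A,T} (union, +1)
HJTW@1: {G,T} ∩ {A,T} = {T} (intersection, +0)
HJRTW@1: {T} ∪ {G} = {G,T} (union, +1)
HJRTWY@1: {G,T} ∪ {A} = {A,G,T} (union, +1)
HT@2: {C} ∪ {G} = {C,G} (union, +1)
JW@2: {G} ∪ {A} = {A,G} (union, +1)
HJTW@2: {C,G} ∩ {A,G} = {G} (intersection, +0)
HJRTW@2: {G} ∪ {C} = {C,G} (union, +1)
HJRTWY@2: {C,G} ∩ {G} = {G} (intersection, +0)
per-site changes: [3, 4, 3]; total = 10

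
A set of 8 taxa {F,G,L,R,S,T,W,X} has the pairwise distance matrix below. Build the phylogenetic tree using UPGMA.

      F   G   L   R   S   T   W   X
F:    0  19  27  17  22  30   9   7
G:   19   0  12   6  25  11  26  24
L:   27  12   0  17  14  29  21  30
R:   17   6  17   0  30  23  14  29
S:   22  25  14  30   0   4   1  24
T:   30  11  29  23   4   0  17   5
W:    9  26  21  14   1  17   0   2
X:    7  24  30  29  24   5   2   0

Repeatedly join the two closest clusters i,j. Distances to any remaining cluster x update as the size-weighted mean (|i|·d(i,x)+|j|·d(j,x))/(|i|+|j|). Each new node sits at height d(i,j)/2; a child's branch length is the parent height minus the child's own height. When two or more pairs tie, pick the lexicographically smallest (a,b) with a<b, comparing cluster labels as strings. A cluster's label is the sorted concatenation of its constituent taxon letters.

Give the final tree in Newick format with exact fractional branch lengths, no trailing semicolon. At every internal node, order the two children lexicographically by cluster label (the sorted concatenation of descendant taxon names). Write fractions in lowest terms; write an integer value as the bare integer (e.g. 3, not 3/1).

step 1: merge (S,W) at d=1; branch lengths S→1/2, W→1/2; new cluster SW
  updated: d(F,SW)=31/2, d(G,SW)=51/2, d(L,SW)=35/2, d(R,SW)=22, d(SW,T)=21/2, d(SW,X)=13
step 2: merge (T,X) at d=5; branch lengths T→5/2, X→5/2; new cluster TX
  updated: d(F,TX)=37/2, d(G,TX)=35/2, d(L,TX)=59/2, d(R,TX)=26, d(SW,TX)=47/4
step 3: merge (G,R) at d=6; branch lengths G→3, R→3; new cluster GR
  updated: d(F,GR)=18, d(GR,L)=29/2, d(GR,SW)=95/4, d(GR,TX)=87/4
step 4: merge (SW,TX) at d=47/4; branch lengths SW→43/8, TX→27/8; new cluster STWX
  updated: d(F,STWX)=17, d(GR,STWX)=91/4, d(L,STWX)=47/2
step 5: merge (GR,L) at d=29/2; branch lengths GR→17/4, L→29/4; new cluster GLR
  updated: d(F,GLR)=21, d(GLR,STWX)=23
step 6: merge (F,STWX) at d=17; branch lengths F→17/2, STWX→21/8; new cluster FSTWX
  updated: d(FSTWX,GLR)=113/5
step 7: merge (FSTWX,GLR) at d=113/5; branch lengths FSTWX→14/5, GLR→81/20; new cluster FGLRSTWX
final tree: ((F:17/2,((S:1/2,W:1/2):43/8,(T:5/2,X:5/2):27/8):21/8):14/5,((G:3,R:3):17/4,L:29/4):81/20)
total length: 2009/40

((F:17/2,((S:1/2,W:1/2):43/8,(T:5/2,X:5/2):27/8):21/8):14/5,((G:3,R:3):17/4,L:29/4):81/20)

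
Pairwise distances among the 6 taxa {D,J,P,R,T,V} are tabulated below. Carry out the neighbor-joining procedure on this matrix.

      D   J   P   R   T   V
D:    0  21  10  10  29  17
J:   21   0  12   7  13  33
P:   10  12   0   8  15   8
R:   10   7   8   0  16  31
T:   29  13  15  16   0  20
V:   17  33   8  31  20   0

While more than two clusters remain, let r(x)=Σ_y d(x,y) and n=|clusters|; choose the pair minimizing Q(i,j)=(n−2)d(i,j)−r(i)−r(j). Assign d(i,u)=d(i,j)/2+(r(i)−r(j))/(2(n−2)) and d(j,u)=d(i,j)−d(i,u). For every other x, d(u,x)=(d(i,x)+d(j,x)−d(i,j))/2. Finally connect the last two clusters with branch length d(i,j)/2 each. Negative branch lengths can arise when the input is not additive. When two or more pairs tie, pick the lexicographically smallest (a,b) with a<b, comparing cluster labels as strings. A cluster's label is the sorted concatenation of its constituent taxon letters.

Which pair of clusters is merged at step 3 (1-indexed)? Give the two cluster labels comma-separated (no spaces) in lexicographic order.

D,V

step 1: merge (J,R) at d=7, Q=-130; branch lengths J→21/4, R→7/4; new cluster JR
  updated: d(D,JR)=12, d(JR,P)=13/2, d(JR,T)=11, d(JR,V)=57/2
step 2: merge (JR,T) at d=11, Q=-100; branch lengths JR→8/3, T→25/3; new cluster JRT
  updated: d(D,JRT)=15, d(JRT,P)=21/4, d(JRT,V)=75/4
step 3: merge (D,V) at d=17, Q=-207/4; branch lengths D→129/16, V→143/16; new cluster DV
  updated: d(DV,JRT)=67/8, d(DV,P)=1/2
step 4: merge (DV,JRT) at d=67/8, Q=-113/8; branch lengths DV→29/16, JRT→105/16; new cluster DJRTV
  updated: d(DJRTV,P)=-21/16
step 5: merge (DJRTV,P) at d=-21/16; branch lengths DJRTV→-21/32, P→-21/32; new cluster DJPRTV
final tree: (((D:129/16,V:143/16):29/16,((J:21/4,R:7/4):8/3,T:25/3):105/16):-21/32,P:-21/32)
total length: 673/16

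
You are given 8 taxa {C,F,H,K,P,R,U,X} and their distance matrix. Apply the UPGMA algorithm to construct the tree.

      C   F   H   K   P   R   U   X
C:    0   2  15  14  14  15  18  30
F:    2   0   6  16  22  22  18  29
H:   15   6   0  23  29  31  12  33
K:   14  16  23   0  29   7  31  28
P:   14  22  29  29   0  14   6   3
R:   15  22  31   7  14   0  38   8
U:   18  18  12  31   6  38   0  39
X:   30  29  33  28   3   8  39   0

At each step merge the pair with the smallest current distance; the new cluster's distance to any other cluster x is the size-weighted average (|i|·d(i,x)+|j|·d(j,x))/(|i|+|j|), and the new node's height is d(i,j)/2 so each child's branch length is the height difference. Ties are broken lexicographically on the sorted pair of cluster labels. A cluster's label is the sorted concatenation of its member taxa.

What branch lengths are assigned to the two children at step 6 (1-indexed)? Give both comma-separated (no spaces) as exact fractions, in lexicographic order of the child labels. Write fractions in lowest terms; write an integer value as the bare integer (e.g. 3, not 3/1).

iteration 1: select C,F (d=2); attach at lengths (1, 1); label the merged cluster CF
  updated: d(CF,H)=21/2, d(CF,K)=15, d(CF,P)=18, d(CF,R)=37/2, d(CF,U)=18, d(CF,X)=59/2
iteration 2: select P,X (d=3); attach at lengths (3/2, 3/2); label the merged cluster PX
  updated: d(CF,PX)=95/4, d(H,PX)=31, d(K,PX)=57/2, d(PX,R)=11, d(PX,U)=45/2
iteration 3: select K,R (d=7); attach at lengths (7/2, 7/2); label the merged cluster KR
  updated: d(CF,KR)=67/4, d(H,KR)=27, d(KR,PX)=79/4, d(KR,U)=69/2
iteration 4: select CF,H (d=21/2); attach at lengths (17/4, 21/4); label the merged cluster CFH
  updated: d(CFH,KR)=121/6, d(CFH,PX)=157/6, d(CFH,U)=16
iteration 5: select CFH,U (d=16); attach at lengths (11/4, 8); label the merged cluster CFHU
  updated: d(CFHU,KR)=95/4, d(CFHU,PX)=101/4
iteration 6: select KR,PX (d=79/4); attach at lengths (51/8, 67/8); label the merged cluster KPRX
  updated: d(CFHU,KPRX)=49/2
iteration 7: select CFHU,KPRX (d=49/2); attach at lengths (17/4, 19/8); label the merged cluster CFHKPRUX
final tree: ((((C:1,F:1):17/4,H:21/4):11/4,U:8):17/4,((K:7/2,R:7/2):51/8,(P:3/2,X:3/2):67/8):19/8)
total length: 429/8

51/8,67/8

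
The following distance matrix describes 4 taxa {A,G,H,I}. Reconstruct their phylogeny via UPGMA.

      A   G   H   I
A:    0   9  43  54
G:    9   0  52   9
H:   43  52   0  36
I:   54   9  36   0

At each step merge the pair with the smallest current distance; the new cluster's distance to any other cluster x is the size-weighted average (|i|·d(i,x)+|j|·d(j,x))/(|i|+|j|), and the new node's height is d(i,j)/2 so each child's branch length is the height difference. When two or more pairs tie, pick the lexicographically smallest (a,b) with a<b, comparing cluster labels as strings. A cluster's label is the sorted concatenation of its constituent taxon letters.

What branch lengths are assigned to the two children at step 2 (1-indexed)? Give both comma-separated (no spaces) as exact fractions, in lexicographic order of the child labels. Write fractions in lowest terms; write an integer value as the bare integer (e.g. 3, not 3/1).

45/4,63/4

iteration 1: select A,G (d=9); attach at lengths (9/2, 9/2); label the merged cluster AG
  updated: d(AG,H)=95/2, d(AG,I)=63/2
iteration 2: select AG,I (d=63/2); attach at lengths (45/4, 63/4); label the merged cluster AGI
  updated: d(AGI,H)=131/3
iteration 3: select AGI,H (d=131/3); attach at lengths (73/12, 131/6); label the merged cluster AGHI
final tree: (((A:9/2,G:9/2):45/4,I:63/4):73/12,H:131/6)
total length: 767/12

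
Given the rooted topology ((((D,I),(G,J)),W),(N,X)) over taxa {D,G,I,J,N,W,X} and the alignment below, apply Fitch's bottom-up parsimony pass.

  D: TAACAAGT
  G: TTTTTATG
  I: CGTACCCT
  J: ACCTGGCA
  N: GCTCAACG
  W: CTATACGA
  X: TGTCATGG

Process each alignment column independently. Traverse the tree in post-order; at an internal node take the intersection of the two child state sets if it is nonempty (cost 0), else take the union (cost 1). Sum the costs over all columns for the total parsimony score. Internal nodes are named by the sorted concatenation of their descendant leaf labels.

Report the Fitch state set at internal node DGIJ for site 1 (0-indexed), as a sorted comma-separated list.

site 0, node DI: D={T} ∪ I={C} → {C,T} (+1)
site 0, node GJ: G={T} ∪ J={A} → {A,T} (+1)
site 0, node DGIJ: DI={C,T} ∩ GJ={A,T} → {T} (+0)
site 0, node DGIJW: DGIJ={T} ∪ W={C} → {C,T} (+1)
site 0, node NX: N={G} ∪ X={T} → {G,T} (+1)
site 0, node DGIJNWX: DGIJW={C,T} ∩ NX={G,T} → {T} (+0)
site 1, node DI: D={A} ∪ I={G} → {A,G} (+1)
site 1, node GJ: G={T} ∪ J={C} → {C,T} (+1)
site 1, node DGIJ: DI={A,G} ∪ GJ={C,T} → {A,C,G,T} (+1)
site 1, node DGIJW: DGIJ={A,C,G,T} ∩ W={T} → {T} (+0)
site 1, node NX: N={C} ∪ X={G} → {C,G} (+1)
site 1, node DGIJNWX: DGIJW={T} ∪ NX={C,G} → {C,G,T} (+1)
site 2, node DI: D={A} ∪ I={T} → {A,T} (+1)
site 2, node GJ: G={T} ∪ J={C} → {C,T} (+1)
site 2, node DGIJ: DI={A,T} ∩ GJ={C,T} → {T} (+0)
site 2, node DGIJW: DGIJ={T} ∪ W={A} → {A,T} (+1)
site 2, node NX: N={T} ∩ X={T} → {T} (+0)
site 2, node DGIJNWX: DGIJW={A,T} ∩ NX={T} → {T} (+0)
site 3, node DI: D={C} ∪ I={A} → {A,C} (+1)
site 3, node GJ: G={T} ∩ J={T} → {T} (+0)
site 3, node DGIJ: DI={A,C} ∪ GJ={T} → {A,C,T} (+1)
site 3, node DGIJW: DGIJ={A,C,T} ∩ W={T} → {T} (+0)
site 3, node NX: N={C} ∩ X={C} → {C} (+0)
site 3, node DGIJNWX: DGIJW={T} ∪ NX={C} → {C,T} (+1)
site 4, node DI: D={A} ∪ I={C} → {A,C} (+1)
site 4, node GJ: G={T} ∪ J={G} → {G,T} (+1)
site 4, node DGIJ: DI={A,C} ∪ GJ={G,T} → {A,C,G,T} (+1)
site 4, node DGIJW: DGIJ={A,C,G,T} ∩ W={A} → {A} (+0)
site 4, node NX: N={A} ∩ X={A} → {A} (+0)
site 4, node DGIJNWX: DGIJW={A} ∩ NX={A} → {A} (+0)
site 5, node DI: D={A} ∪ I={C} → {A,C} (+1)
site 5, node GJ: G={A} ∪ J={G} → {A,G} (+1)
site 5, node DGIJ: DI={A,C} ∩ GJ={A,G} → {A} (+0)
site 5, node DGIJW: DGIJ={A} ∪ W={C} → {A,C} (+1)
site 5, node NX: N={A} ∪ X={T} → {A,T} (+1)
site 5, node DGIJNWX: DGIJW={A,C} ∩ NX={A,T} → {A} (+0)
site 6, node DI: D={G} ∪ I={C} → {C,G} (+1)
site 6, node GJ: G={T} ∪ J={C} → {C,T} (+1)
site 6, node DGIJ: DI={C,G} ∩ GJ={C,T} → {C} (+0)
site 6, node DGIJW: DGIJ={C} ∪ W={G} → {C,G} (+1)
site 6, node NX: N={C} ∪ X={G} → {C,G} (+1)
site 6, node DGIJNWX: DGIJW={C,G} ∩ NX={C,G} → {C,G} (+0)
site 7, node DI: D={T} ∩ I={T} → {T} (+0)
site 7, node GJ: G={G} ∪ J={A} → {A,G} (+1)
site 7, node DGIJ: DI={T} ∪ GJ={A,G} → {A,G,T} (+1)
site 7, node DGIJW: DGIJ={A,G,T} ∩ W={A} → {A} (+0)
site 7, node NX: N={G} ∩ X={G} → {G} (+0)
site 7, node DGIJNWX: DGIJW={A} ∪ NX={G} → {A,G} (+1)
per-site changes: [4, 5, 3, 3, 3, 4, 4, 3]; total = 29

A,C,G,T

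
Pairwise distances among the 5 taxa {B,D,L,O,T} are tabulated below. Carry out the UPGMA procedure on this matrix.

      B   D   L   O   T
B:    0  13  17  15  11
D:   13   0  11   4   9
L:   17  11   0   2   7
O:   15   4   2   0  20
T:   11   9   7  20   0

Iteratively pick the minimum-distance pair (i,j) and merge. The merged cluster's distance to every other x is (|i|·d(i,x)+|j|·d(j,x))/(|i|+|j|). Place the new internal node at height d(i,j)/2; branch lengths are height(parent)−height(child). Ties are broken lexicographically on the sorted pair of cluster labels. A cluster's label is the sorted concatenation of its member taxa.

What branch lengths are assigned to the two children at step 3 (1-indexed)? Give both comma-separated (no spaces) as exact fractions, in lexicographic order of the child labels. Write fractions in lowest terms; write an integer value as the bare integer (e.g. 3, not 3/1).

1. join L+O (d=2) ⇒ LO; edges |L|=1, |O|=1
  updated: d(B,LO)=16, d(D,LO)=15/2, d(LO,T)=27/2
2. join D+LO (d=15/2) ⇒ DLO; edges |D|=15/4, |LO|=11/4
  updated: d(B,DLO)=15, d(DLO,T)=12
3. join B+T (d=11) ⇒ BT; edges |B|=11/2, |T|=11/2
  updated: d(BT,DLO)=27/2
4. join BT+DLO (d=27/2) ⇒ BDLOT; edges |BT|=5/4, |DLO|=3
final tree: ((B:11/2,T:11/2):5/4,(D:15/4,(L:1,O:1):11/4):3)
total length: 95/4

11/2,11/2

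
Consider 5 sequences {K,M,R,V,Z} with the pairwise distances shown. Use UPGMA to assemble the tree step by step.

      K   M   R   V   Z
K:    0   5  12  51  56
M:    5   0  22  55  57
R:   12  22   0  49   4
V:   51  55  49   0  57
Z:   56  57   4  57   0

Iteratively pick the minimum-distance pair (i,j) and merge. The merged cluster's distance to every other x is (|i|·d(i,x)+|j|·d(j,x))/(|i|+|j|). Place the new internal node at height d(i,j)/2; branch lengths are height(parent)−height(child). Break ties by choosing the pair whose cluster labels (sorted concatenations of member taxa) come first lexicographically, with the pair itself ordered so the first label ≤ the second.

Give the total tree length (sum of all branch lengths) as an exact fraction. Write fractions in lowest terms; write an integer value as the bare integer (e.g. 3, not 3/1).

step 1: merge (R,Z) at d=4; branch lengths R→2, Z→2; new cluster RZ
  updated: d(K,RZ)=34, d(M,RZ)=79/2, d(RZ,V)=53
step 2: merge (K,M) at d=5; branch lengths K→5/2, M→5/2; new cluster KM
  updated: d(KM,RZ)=147/4, d(KM,V)=53
step 3: merge (KM,RZ) at d=147/4; branch lengths KM→127/8, RZ→131/8; new cluster KMRZ
  updated: d(KMRZ,V)=53
step 4: merge (KMRZ,V) at d=53; branch lengths KMRZ→65/8, V→53/2; new cluster KMRVZ
final tree: (((K:5/2,M:5/2):127/8,(R:2,Z:2):131/8):65/8,V:53/2)
total length: 607/8

607/8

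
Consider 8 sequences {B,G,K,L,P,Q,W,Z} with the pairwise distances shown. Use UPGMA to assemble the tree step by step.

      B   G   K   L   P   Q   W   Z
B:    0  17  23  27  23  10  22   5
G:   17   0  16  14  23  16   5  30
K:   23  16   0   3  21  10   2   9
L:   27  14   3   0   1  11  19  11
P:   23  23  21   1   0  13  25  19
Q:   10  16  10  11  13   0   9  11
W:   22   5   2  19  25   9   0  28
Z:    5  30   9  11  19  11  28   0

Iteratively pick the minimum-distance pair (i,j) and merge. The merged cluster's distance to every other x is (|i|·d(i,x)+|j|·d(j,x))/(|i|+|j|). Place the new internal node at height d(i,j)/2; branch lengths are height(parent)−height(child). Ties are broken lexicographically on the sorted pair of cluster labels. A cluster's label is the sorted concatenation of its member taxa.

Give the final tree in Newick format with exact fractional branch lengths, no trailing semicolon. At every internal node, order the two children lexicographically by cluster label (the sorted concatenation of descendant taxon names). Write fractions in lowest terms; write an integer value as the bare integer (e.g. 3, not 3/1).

((B:5/2,Z:5/2):85/12,((G:37/6,((K:1,W:1):15/4,Q:19/4):17/12):91/48,(L:1/2,P:1/2):121/16):73/48)

iteration 1: select L,P (d=1); attach at lengths (1/2, 1/2); label the merged cluster LP
  updated: d(B,LP)=25, d(G,LP)=37/2, d(K,LP)=12, d(LP,Q)=12, d(LP,W)=22, d(LP,Z)=15
iteration 2: select K,W (d=2); attach at lengths (1, 1); label the merged cluster KW
  updated: d(B,KW)=45/2, d(G,KW)=21/2, d(KW,LP)=17, d(KW,Q)=19/2, d(KW,Z)=37/2
iteration 3: select B,Z (d=5); attach at lengths (5/2, 5/2); label the merged cluster BZ
  updated: d(BZ,G)=47/2, d(BZ,KW)=41/2, d(BZ,LP)=20, d(BZ,Q)=21/2
iteration 4: select KW,Q (d=19/2); attach at lengths (15/4, 19/4); label the merged cluster KQW
  updated: d(BZ,KQW)=103/6, d(G,KQW)=37/3, d(KQW,LP)=46/3
iteration 5: select G,KQW (d=37/3); attach at lengths (37/6, 17/12); label the merged cluster GKQW
  updated: d(BZ,GKQW)=75/4, d(GKQW,LP)=129/8
iteration 6: select GKQW,LP (d=129/8); attach at lengths (91/48, 121/16); label the merged cluster GKLPQW
  updated: d(BZ,GKLPQW)=115/6
iteration 7: select BZ,GKLPQW (d=115/6); attach at lengths (85/12, 73/48); label the merged cluster BGKLPQWZ
final tree: ((B:5/2,Z:5/2):85/12,((G:37/6,((K:1,W:1):15/4,Q:19/4):17/12):91/48,(L:1/2,P:1/2):121/16):73/48)
total length: 2023/48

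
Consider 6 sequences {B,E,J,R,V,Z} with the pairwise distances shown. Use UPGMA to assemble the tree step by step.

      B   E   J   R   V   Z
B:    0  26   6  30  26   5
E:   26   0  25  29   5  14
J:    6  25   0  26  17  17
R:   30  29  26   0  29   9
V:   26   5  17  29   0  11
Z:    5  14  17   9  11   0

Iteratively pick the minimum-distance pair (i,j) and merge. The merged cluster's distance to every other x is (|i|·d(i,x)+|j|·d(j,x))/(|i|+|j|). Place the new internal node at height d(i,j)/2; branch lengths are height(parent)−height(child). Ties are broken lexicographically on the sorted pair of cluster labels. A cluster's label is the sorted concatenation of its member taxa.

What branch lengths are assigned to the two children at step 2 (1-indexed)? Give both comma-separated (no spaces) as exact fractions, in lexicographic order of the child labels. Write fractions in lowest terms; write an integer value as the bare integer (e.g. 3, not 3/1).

5/2,5/2

1. join B+Z (d=5) ⇒ BZ; edges |B|=5/2, |Z|=5/2
  updated: d(BZ,E)=20, d(BZ,J)=23/2, d(BZ,R)=39/2, d(BZ,V)=37/2
2. join E+V (d=5) ⇒ EV; edges |E|=5/2, |V|=5/2
  updated: d(BZ,EV)=77/4, d(EV,J)=21, d(EV,R)=29
3. join BZ+J (d=23/2) ⇒ BJZ; edges |BZ|=13/4, |J|=23/4
  updated: d(BJZ,EV)=119/6, d(BJZ,R)=65/3
4. join BJZ+EV (d=119/6) ⇒ BEJVZ; edges |BJZ|=25/6, |EV|=89/12
  updated: d(BEJVZ,R)=123/5
5. join BEJVZ+R (d=123/5) ⇒ BEJRVZ; edges |BEJVZ|=143/60, |R|=123/10
final tree: ((((B:5/2,Z:5/2):13/4,J:23/4):25/6,(E:5/2,V:5/2):89/12):143/60,R:123/10)
total length: 679/15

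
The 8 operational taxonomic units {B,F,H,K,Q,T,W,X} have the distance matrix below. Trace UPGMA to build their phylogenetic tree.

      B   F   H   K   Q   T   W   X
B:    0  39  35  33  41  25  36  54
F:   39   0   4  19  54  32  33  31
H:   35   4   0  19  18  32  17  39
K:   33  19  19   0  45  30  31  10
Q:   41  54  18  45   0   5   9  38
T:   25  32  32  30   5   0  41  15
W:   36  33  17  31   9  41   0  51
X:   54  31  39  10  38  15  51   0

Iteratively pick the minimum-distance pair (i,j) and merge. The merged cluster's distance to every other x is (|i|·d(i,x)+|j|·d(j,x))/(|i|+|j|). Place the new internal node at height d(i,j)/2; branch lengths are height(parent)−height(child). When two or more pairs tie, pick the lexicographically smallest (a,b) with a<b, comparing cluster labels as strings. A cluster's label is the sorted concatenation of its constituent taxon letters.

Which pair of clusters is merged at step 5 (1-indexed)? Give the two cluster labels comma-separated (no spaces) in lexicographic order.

FHW,QT

1. join F+H (d=4) ⇒ FH; edges |F|=2, |H|=2
  updated: d(B,FH)=37, d(FH,K)=19, d(FH,Q)=36, d(FH,T)=32, d(FH,W)=25, d(FH,X)=35
2. join Q+T (d=5) ⇒ QT; edges |Q|=5/2, |T|=5/2
  updated: d(B,QT)=33, d(FH,QT)=34, d(K,QT)=75/2, d(QT,W)=25, d(QT,X)=53/2
3. join K+X (d=10) ⇒ KX; edges |K|=5, |X|=5
  updated: d(B,KX)=87/2, d(FH,KX)=27, d(KX,QT)=32, d(KX,W)=41
4. join FH+W (d=25) ⇒ FHW; edges |FH|=21/2, |W|=25/2
  updated: d(B,FHW)=110/3, d(FHW,KX)=95/3, d(FHW,QT)=31
5. join FHW+QT (d=31) ⇒ FHQTW; edges |FHW|=3, |QT|=13
  updated: d(B,FHQTW)=176/5, d(FHQTW,KX)=159/5
6. join FHQTW+KX (d=159/5) ⇒ FHKQTWX; edges |FHQTW|=2/5, |KX|=109/10
  updated: d(B,FHKQTWX)=263/7
7. join B+FHKQTWX (d=263/7) ⇒ BFHKQTWX; edges |B|=263/14, |FHKQTWX|=101/35
final tree: (B:263/14,((((F:2,H:2):21/2,W:25/2):3,(Q:5/2,T:5/2):13):2/5,(K:5,X:5):109/10):101/35)
total length: 3184/35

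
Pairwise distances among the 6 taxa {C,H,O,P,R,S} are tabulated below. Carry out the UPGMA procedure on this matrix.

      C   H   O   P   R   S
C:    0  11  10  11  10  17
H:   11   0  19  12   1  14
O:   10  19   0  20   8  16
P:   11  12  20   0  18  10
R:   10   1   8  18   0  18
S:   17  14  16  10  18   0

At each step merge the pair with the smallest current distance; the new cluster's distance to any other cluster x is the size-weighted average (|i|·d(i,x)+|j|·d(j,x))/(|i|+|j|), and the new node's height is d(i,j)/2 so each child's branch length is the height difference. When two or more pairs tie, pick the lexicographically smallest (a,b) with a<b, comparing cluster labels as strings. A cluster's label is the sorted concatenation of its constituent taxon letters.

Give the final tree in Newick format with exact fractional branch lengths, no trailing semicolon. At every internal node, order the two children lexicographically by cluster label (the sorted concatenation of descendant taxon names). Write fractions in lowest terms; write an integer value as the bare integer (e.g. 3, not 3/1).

(((C:5,O:5):1,(H:1/2,R:1/2):11/2):15/8,(P:5,S:5):23/8)

step 1: merge (H,R) at d=1; branch lengths H→1/2, R→1/2; new cluster HR
  updated: d(C,HR)=21/2, d(HR,O)=27/2, d(HR,P)=15, d(HR,S)=16
step 2: merge (C,O) at d=10; branch lengths C→5, O→5; new cluster CO
  updated: d(CO,HR)=12, d(CO,P)=31/2, d(CO,S)=33/2
step 3: merge (P,S) at d=10; branch lengths P→5, S→5; new cluster PS
  updated: d(CO,PS)=16, d(HR,PS)=31/2
step 4: merge (CO,HR) at d=12; branch lengths CO→1, HR→11/2; new cluster CHOR
  updated: d(CHOR,PS)=63/4
step 5: merge (CHOR,PS) at d=63/4; branch lengths CHOR→15/8, PS→23/8; new cluster CHOPRS
final tree: (((C:5,O:5):1,(H:1/2,R:1/2):11/2):15/8,(P:5,S:5):23/8)
total length: 129/4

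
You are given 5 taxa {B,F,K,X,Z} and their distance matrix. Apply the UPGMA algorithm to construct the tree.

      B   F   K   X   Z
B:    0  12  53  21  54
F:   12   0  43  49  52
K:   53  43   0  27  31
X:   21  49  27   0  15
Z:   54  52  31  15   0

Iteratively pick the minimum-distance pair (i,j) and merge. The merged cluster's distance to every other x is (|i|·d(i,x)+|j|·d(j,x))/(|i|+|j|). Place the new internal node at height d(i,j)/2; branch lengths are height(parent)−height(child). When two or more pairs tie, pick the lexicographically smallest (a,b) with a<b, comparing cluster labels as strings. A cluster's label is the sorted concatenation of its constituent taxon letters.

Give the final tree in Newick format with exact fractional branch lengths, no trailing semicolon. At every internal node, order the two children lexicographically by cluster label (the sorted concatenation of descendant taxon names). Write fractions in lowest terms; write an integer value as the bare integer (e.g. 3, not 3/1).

iteration 1: select B,F (d=12); attach at lengths (6, 6); label the merged cluster BF
  updated: d(BF,K)=48, d(BF,X)=35, d(BF,Z)=53
iteration 2: select X,Z (d=15); attach at lengths (15/2, 15/2); label the merged cluster XZ
  updated: d(BF,XZ)=44, d(K,XZ)=29
iteration 3: select K,XZ (d=29); attach at lengths (29/2, 7); label the merged cluster KXZ
  updated: d(BF,KXZ)=136/3
iteration 4: select BF,KXZ (d=136/3); attach at lengths (50/3, 49/6); label the merged cluster BFKXZ
final tree: ((B:6,F:6):50/3,(K:29/2,(X:15/2,Z:15/2):7):49/6)
total length: 220/3

((B:6,F:6):50/3,(K:29/2,(X:15/2,Z:15/2):7):49/6)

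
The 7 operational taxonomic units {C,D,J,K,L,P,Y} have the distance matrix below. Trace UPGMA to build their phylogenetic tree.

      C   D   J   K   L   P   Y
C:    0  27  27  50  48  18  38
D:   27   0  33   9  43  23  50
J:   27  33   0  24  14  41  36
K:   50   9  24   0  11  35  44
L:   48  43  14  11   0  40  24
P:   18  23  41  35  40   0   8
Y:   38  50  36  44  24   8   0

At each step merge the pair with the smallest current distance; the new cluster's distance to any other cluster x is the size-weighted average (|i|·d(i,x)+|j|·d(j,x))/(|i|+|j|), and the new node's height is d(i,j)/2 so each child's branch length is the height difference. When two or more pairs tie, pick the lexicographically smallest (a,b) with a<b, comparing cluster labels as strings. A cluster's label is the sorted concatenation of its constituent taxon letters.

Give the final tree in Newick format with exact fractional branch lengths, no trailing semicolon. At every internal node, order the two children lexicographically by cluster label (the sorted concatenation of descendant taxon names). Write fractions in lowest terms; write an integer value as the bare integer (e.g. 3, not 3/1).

((C:14,(P:4,Y:4):10):109/24,((D:9/2,K:9/2):75/8,(J:7,L:7):55/8):14/3)

step 1: merge (P,Y) at d=8; branch lengths P→4, Y→4; new cluster PY
  updated: d(C,PY)=28, d(D,PY)=73/2, d(J,PY)=77/2, d(K,PY)=79/2, d(L,PY)=32
step 2: merge (D,K) at d=9; branch lengths D→9/2, K→9/2; new cluster DK
  updated: d(C,DK)=77/2, d(DK,J)=57/2, d(DK,L)=27, d(DK,PY)=38
step 3: merge (J,L) at d=14; branch lengths J→7, L→7; new cluster JL
  updated: d(C,JL)=75/2, d(DK,JL)=111/4, d(JL,PY)=141/4
step 4: merge (DK,JL) at d=111/4; branch lengths DK→75/8, JL→55/8; new cluster DJKL
  updated: d(C,DJKL)=38, d(DJKL,PY)=293/8
step 5: merge (C,PY) at d=28; branch lengths C→14, PY→10; new cluster CPY
  updated: d(CPY,DJKL)=445/12
step 6: merge (CPY,DJKL) at d=445/12; branch lengths CPY→109/24, DJKL→14/3; new cluster CDJKLPY
final tree: ((C:14,(P:4,Y:4):10):109/24,((D:9/2,K:9/2):75/8,(J:7,L:7):55/8):14/3)
total length: 1931/24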